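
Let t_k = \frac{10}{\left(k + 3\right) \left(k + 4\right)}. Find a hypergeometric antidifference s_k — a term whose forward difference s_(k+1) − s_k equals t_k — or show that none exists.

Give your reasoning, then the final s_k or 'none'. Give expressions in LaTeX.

Step 1: r(k) = (k + 3)/(k + 5).
Gosper form: A/B · C(k+1)/C(k) with A=k + 3, B=k + 5, C=1.
Need (k + 3)·f(k+1) − (k + 4)·f(k) = 1.
From deg A=1, deg B=1, deg C=0: d=1.
Coefficient equations give f(k) = k/3.
Get s_k = R·t_k = 10*k/(3*(k + 3)) with R(k) = B(k−1)f(k)/C(k) = k*(k + 4)/3.
Check: Δs_k = 10/(k**2 + 7*k + 12). ✓

s_k = \frac{10 k}{3 \left(k + 3\right)}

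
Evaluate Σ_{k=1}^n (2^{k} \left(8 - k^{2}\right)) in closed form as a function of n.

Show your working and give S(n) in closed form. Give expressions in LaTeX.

The ratio is 2*((k + 1)**2 - 8)/(k**2 - 8).
A = 2, B = 1, C = k**2 - 8.
f must satisfy (2)·f(k+1) − (1)·f(k) = k**2 - 8.
deg f ≤ 2 (via 0,0,2).
Solving with deg f ≤ 2: f(k) = k**2 - 4*k - 2.
R(k) = B(k−1)·f(k)/C(k) = (k**2 - 4*k - 2)/(k**2 - 8); s_k = R·t_k = 2**k*(-k**2 + 4*k + 2).
Verify: 2**k*(8 - k**2) matches t_k.
s_(n+1) = 2**(n + 1)*(-n**2 + 2*n + 5) and s_(1) = 10, so S(n) = -2*2**n*n**2 + 4*2**n*n + 10*2**n - 10.

S(n) = - 2 \cdot 2^{n} n^{2} + 4 \cdot 2^{n} n + 10 \cdot 2^{n} - 10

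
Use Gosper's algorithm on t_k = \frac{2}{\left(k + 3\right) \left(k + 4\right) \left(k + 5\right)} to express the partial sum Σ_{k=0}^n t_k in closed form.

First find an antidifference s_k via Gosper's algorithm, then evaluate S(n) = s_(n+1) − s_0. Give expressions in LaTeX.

t_(k+1)/t_k = (k + 3)/(k + 6).
A = k + 3, B = k + 6, C = 1.
Need (k + 3)·f(k+1) − (k + 5)·f(k) = 1.
From deg A=1, deg B=1, deg C=0: d=2.
Solve for f: f(k) = k*(k + 7)/24 (degree 2 ≤ 2).
Certificate R = B(k−1)f/C = k*(k + 5)*(k + 7)/24 gives s_k = k*(k + 7)/(12*(k + 3)*(k + 4)).
Δs = 2/(k**3 + 12*k**2 + 47*k + 60), as required.
s_(n+1) = (n**2 + 9*n + 8)/(12*(n**2 + 9*n + 20)) and s_(0) = 0, so S(n) = (n**2 + 9*n + 8)/(12*(n**2 + 9*n + 20)).

S(n) = \frac{n^{2} + 9 n + 8}{12 \left(n^{2} + 9 n + 20\right)}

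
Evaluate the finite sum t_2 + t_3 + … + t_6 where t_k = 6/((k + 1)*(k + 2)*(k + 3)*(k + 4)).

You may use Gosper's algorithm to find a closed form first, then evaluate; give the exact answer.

Σ = 11/360

The ratio is (k + 1)/(k + 5).
Factor: A=k + 1; B=k + 5; C=1.
Key eq: (k + 1)·f(k+1) = (k + 4)·f(k) + (1).
deg f ≤ 3 (via 1,1,0).
Solve for f: f(k) = k*(k**2 + 6*k + 11)/18 (degree 3 ≤ 3).
Certificate R = B(k−1)f/C = k*(k + 4)*(k**2 + 6*k + 11)/18 gives s_k = k*(k**2 + 6*k + 11)/(3*(k + 1)*(k + 2)*(k + 3)).
s_(k+1) − s_k = 6/(k**4 + 10*k**3 + 35*k**2 + 50*k + 24) = t_k.
Σ_(k=2)^(6) t_k = s_(7) − s_(2) = 119/360 − (3/10) = 11/360.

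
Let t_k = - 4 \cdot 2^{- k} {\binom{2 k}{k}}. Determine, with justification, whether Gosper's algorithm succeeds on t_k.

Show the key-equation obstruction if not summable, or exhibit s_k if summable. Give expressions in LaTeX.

Step 1: r(k) = (2*k + 1)/(k + 1).
Take A(k)=2*k + 1, B(k)=k + 1, C(k)=1.
f must satisfy (2*k + 1)·f(k+1) − (k)·f(k) = 1.
deg f ≤ -1 (via 1,1,0).
d = -1 < 0 ⇒ no nonzero polynomial f; not summable.

No; the degree bound rules out any f.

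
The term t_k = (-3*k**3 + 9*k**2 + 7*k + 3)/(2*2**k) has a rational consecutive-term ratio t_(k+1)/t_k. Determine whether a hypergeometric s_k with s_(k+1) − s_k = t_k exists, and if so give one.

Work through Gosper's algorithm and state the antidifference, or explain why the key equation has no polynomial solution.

Ratio r(k) = (3*k**3 - 16*k - 16)/(2*(3*k**3 - 9*k**2 - 7*k - 3)).
A = 1/2, B = 1, C = k**3 - 3*k**2 - 7*k/3 - 1.
f must satisfy (1/2)·f(k+1) − (1)·f(k) = k**3 - 3*k**2 - 7*k/3 - 1.
From deg A=0, deg B=0, deg C=3: d=3.
A polynomial solution: f(k) = -2*(3*k**3 + 2*k + 2)/3.
Get s_k = R·t_k = (3*k**3 + 2*k + 2)/2**k with R(k) = B(k−1)f(k)/C(k) = -2*(3*k**3 + 2*k + 2)/(3*k**3 - 9*k**2 - 7*k - 3).
Check: Δs_k = (-6*k**3 - 2*k + 3*(k + 1)**3)/(2*2**k). ✓

s_k = (3*k**3 + 2*k + 2)/2**k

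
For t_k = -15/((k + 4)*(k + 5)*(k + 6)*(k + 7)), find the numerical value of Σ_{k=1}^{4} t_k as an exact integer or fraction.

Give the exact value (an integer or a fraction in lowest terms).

Σ = -13/693

r(k) = (k + 4)/(k + 8) after simplifying.
Take A(k)=k + 4, B(k)=k + 8, C(k)=1.
Set up (k + 4)·f(k+1) − (k + 7)·f(k) − (1) = 0.
From deg A=1, deg B=1, deg C=0: d=3.
Match coefficients ⇒ f(k) = k*(k**2 + 15*k + 74)/360.
Certificate R = B(k−1)f/C = k*(k + 7)*(k**2 + 15*k + 74)/360 gives s_k = k*(-k**2 - 15*k - 74)/(24*(k + 4)*(k + 5)*(k + 6)).
Verify: -15/(k**4 + 22*k**3 + 179*k**2 + 638*k + 840) matches t_k.
Sum = s_(5) − s_(1); s_(5) = -29/792, s_(1) = -1/56 ⇒ -13/693.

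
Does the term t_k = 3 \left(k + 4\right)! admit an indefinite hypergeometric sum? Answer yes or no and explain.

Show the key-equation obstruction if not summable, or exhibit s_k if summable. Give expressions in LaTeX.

No — key equation has no polynomial f.

Compute t_(k+1)/t_k: get k + 5.
A = k + 5, B = 1, C = 1.
Solve (k + 5)·f(k+1) − (1)·f(k) = 1.
d = -1 from the (1,0,0) case.
Bound -1 < 0, so the key equation has no polynomial solution.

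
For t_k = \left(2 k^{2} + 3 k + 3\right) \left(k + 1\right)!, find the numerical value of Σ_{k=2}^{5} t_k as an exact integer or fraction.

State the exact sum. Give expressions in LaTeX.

Σ = 55422

The ratio is (k + 2)*(3*k + 2*(k + 1)**2 + 6)/(2*k**2 + 3*k + 3).
Take A(k)=k + 2, B(k)=1, C(k)=k**2 + 3*k/2 + 3/2.
Solve (k + 2)·f(k+1) − (1)·f(k) = k**2 + 3*k/2 + 3/2.
Bound: deg f ≤ 1.
Solve for f: f(k) = (2*k - 1)/2 (degree 1 ≤ 1).
R(k) = B(k−1)·f(k)/C(k) = (2*k - 1)/(2*k**2 + 3*k + 3); s_k = R·t_k = (2*k - 1)*factorial(k + 1).
Verify: (2*k**2 + 3*k + 3)*factorial(k + 1) matches t_k.
Evaluate s at k=6 and k=2: 55440 and 18; difference 55422.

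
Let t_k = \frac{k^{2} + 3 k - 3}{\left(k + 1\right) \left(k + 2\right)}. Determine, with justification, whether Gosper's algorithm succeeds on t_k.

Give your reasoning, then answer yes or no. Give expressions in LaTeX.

Yes. s_k = \frac{k \left(k - 4\right)}{k + 1}.

Compute t_(k+1)/t_k: get (k + 1)*(3*k + (k + 1)**2)/((k + 3)*(k**2 + 3*k - 3)).
A = k + 1, B = k + 3, C = k**2 + 3*k - 3.
Need (k + 1)·f(k+1) − (k + 2)·f(k) = k**2 + 3*k - 3.
d = 2 from the (1,1,2) case.
A polynomial solution: f(k) = k*(k - 4).
Then R = B(k−1)f/C = k*(k - 4)*(k + 2)/(k**2 + 3*k - 3), so s_k = R(k)·t_k = k*(k - 4)/(k + 1).
Verify: (k**2 + 3*k - 3)/(k**2 + 3*k + 2) matches t_k.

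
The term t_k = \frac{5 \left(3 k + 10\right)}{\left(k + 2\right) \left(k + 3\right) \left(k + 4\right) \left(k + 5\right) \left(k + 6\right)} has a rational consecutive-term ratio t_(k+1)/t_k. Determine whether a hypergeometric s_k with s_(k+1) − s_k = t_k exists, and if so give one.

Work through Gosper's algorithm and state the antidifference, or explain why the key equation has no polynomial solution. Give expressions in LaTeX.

t_(k+1)/t_k = (k + 2)*(3*k + 13)/((k + 7)*(3*k + 10)).
Normal form (A,B,C) = (k + 2, k + 7, k + 10/3).
f must satisfy (k + 2)·f(k+1) − (k + 6)·f(k) = k + 10/3.
d = 4 from the (1,1,1) case.
Coefficient equations give f(k) = k*(k + 3)*(k**2 + 11*k + 38)/120.
Get s_k = R·t_k = k*(k**2 + 11*k + 38)/(8*(k**3 + 11*k**2 + 38*k + 40)) with R(k) = B(k−1)f(k)/C(k) = k*(k + 3)*(k + 6)*(k**2 + 11*k + 38)/(40*(3*k + 10)).
Verify: 5*(3*k + 10)/(k**5 + 20*k**4 + 155*k**3 + 580*k**2 + 1044*k + 720) matches t_k.

s_k = \frac{k \left(k^{2} + 11 k + 38\right)}{8 \left(k^{3} + 11 k^{2} + 38 k + 40\right)}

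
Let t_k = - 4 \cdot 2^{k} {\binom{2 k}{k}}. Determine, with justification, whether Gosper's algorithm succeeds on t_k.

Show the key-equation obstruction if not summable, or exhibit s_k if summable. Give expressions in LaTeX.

No; the degree bound rules out any f.

The ratio is 4*(2*k + 1)/(k + 1).
A = 8*k + 4, B = k + 1, C = 1.
Solve (8*k + 4)·f(k+1) − (k)·f(k) = 1.
Bound: deg f ≤ -1.
d = -1 < 0 ⇒ no nonzero polynomial f; not summable.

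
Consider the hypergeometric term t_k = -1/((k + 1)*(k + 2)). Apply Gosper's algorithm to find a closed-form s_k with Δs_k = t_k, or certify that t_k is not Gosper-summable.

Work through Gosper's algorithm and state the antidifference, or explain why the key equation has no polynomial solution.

Step 1: r(k) = (k + 1)/(k + 3).
So A=k + 1 and B=k + 3, with C=1.
Solve (k + 1)·f(k+1) − (k + 2)·f(k) = 1.
From deg A=1, deg B=1, deg C=0: d=1.
Coefficient equations give f(k) = k.
Certificate R = B(k−1)f/C = k*(k + 2) gives s_k = -k/(k + 1).
Δs = -1/(k**2 + 3*k + 2), as required.

s_k = -k/(k + 1)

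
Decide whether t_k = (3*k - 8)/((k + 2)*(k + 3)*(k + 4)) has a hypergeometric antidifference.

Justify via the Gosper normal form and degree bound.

Yes. s_k = k*(-k - 23)/(6*(k + 2)*(k + 3)).

r(k) = (k + 2)*(3*k - 5)/((k + 5)*(3*k - 8)) after simplifying.
So A=k + 2 and B=k + 5, with C=k - 8/3.
f must satisfy (k + 2)·f(k+1) − (k + 4)·f(k) = k - 8/3.
d = 2 from the (1,1,1) case.
Coefficient equations give f(k) = -k*(k + 23)/18.
R(k) = B(k−1)·f(k)/C(k) = -k*(k + 4)*(k + 23)/(6*(3*k - 8)); s_k = R·t_k = k*(-k - 23)/(6*(k + 2)*(k + 3)).
Verify: (3*k - 8)/(k**3 + 9*k**2 + 26*k + 24) matches t_k.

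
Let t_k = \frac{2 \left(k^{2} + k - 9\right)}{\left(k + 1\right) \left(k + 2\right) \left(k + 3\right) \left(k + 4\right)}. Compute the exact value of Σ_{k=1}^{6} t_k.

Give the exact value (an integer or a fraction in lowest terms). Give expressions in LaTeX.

Σ = -31/360

Step 1: r(k) = (k + 1)*(k + (k + 1)**2 - 8)/((k + 5)*(k**2 + k - 9)).
Take A(k)=k + 1, B(k)=k + 5, C(k)=k**2 + k - 9.
f must satisfy (k + 1)·f(k+1) − (k + 4)·f(k) = k**2 + k - 9.
deg f ≤ 3 (via 1,1,2).
A polynomial solution: f(k) = -k*(k**2 + 9*k + 17)/3.
So s_k = (B(k−1)f/C)·t_k = (-k*(k + 4)*(k**2 + 9*k + 17)/(3*(k**2 + k - 9)))·t_k = 2*k*(-k**2 - 9*k - 17)/(3*(k + 1)*(k + 2)*(k + 3)).
Δs = 2*(k**2 + k - 9)/(k**4 + 10*k**3 + 35*k**2 + 50*k + 24), as required.
Sum = s_(7) − s_(1); s_(7) = -301/360, s_(1) = -3/4 ⇒ -31/360.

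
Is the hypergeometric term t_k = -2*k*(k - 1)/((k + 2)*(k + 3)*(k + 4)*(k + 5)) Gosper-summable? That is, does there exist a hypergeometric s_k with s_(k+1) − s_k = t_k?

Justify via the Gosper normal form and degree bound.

Step 1: r(k) = (k + 1)*(k + 2)/((k - 1)*(k + 6)).
Take A(k)=k + 2, B(k)=k + 6, C(k)=k**2 - k.
Solve (k + 2)·f(k+1) − (k + 5)·f(k) = k**2 - k.
Degrees (1,1,2) ⇒ d ≤ 3.
Coefficient equations give f(k) = k*(k - 2)*(k - 1)/12.
So s_k = (B(k−1)f/C)·t_k = ((k - 2)*(k + 5)/12)·t_k = -k*(k**2 - 3*k + 2)/(6*(k + 2)*(k + 3)*(k + 4)).
s_(k+1) − s_k = 2*k*(1 - k)/(k**4 + 14*k**3 + 71*k**2 + 154*k + 120) = t_k.

Yes. s_k = -k*(k**2 - 3*k + 2)/(6*(k + 2)*(k + 3)*(k + 4)).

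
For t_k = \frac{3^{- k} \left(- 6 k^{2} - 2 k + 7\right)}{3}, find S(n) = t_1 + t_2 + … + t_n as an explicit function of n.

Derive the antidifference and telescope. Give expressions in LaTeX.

S(n) = 3^{- n - 1} \left(- 7 \cdot 3^{n} + 3 n^{2} + 10 n + 7\right)

Ratio r(k) = (6*k**2 + 14*k + 1)/(3*(6*k**2 + 2*k - 7)).
So A=1/3 and B=1, with C=k**2 + k/3 - 7/6.
Set up (1/3)·f(k+1) − (1)·f(k) − (k**2 + k/3 - 7/6) = 0.
From deg A=0, deg B=0, deg C=2: d=2.
Coefficient equations give f(k) = -k*(3*k + 4)/2.
Then R = B(k−1)f/C = -3*k*(3*k + 4)/(6*k**2 + 2*k - 7), so s_k = R(k)·t_k = k*(3*k + 4)/3**k.
Verify: (-6*k**2 - 2*k + 7)/(3*3**k) matches t_k.
s_(n+1) = 3**(-n - 1)*(3*n**2 + 10*n + 7) and s_(1) = 7/3, so S(n) = 3**(-n - 1)*(-7*3**n + 3*n**2 + 10*n + 7).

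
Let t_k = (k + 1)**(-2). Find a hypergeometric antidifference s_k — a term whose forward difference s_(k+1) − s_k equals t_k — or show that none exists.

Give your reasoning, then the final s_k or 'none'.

no hypergeometric antidifference exists

r(k) = (k + 1)**2/(k + 2)**2 after simplifying.
Normal form (A,B,C) = (k**2 + 2*k + 1, k**2 + 4*k + 4, 1).
f must satisfy (k**2 + 2*k + 1)·f(k+1) − (k**2 + 2*k + 1)·f(k) = 1.
From deg A=2, deg B=2, deg C=0: d=0.
Generic f = c0 gives residual -1; -1 = 0 cannot hold, so t_k is not Gosper-summable.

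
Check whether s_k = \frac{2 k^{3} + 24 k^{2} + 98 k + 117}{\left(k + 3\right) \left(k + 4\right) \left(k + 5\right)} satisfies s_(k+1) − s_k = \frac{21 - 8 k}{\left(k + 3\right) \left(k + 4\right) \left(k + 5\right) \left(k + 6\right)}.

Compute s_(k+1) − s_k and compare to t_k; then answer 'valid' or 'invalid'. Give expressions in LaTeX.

s_(k+1) = (98*k + 2*(k + 1)**3 + 24*(k + 1)**2 + 215)/((k + 4)*(k + 5)*(k + 6))
s_(k+1) − s_k = (21 - 8*k)/(k**4 + 18*k**3 + 119*k**2 + 342*k + 360)
(s_(k+1) − s_k) − t_k = 0

Valid — Δs_k = t_k.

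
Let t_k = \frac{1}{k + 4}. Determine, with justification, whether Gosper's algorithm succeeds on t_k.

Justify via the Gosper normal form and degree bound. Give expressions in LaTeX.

No — key equation has no polynomial f.

The ratio is (k + 4)/(k + 5).
Factor: A=k + 4; B=k + 5; C=1.
Need (k + 4)·f(k+1) − (k + 4)·f(k) = 1.
Degrees (1,1,0) ⇒ d ≤ 0.
Generic f = c0 gives residual -1; -1 = 0 cannot hold, so t_k is not Gosper-summable.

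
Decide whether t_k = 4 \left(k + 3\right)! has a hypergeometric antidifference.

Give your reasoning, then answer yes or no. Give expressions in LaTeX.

r(k) = k + 4 after simplifying.
Normal form (A,B,C) = (k + 4, 1, 1).
Solve (k + 4)·f(k+1) − (1)·f(k) = 1.
d = -1 from the (1,0,0) case.
d = -1 < 0 ⇒ no nonzero polynomial f; not summable.

No; the degree bound rules out any f.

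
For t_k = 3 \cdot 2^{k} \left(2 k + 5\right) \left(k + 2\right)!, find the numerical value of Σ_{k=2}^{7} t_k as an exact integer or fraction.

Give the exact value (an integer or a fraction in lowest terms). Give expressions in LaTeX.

Compute t_(k+1)/t_k: get 2*(k + 3)*(2*k + 7)/(2*k + 5).
Take A(k)=2*k + 6, B(k)=1, C(k)=k + 5/2.
Key eq: (2*k + 6)·f(k+1) = (1)·f(k) + (k + 5/2).
Bound: deg f ≤ 0.
Match coefficients ⇒ f(k) = 1/2.
So s_k = (B(k−1)f/C)·t_k = (1/(2*k + 5))·t_k = 3*2**k*factorial(k + 2).
Verify: 3*2**k*(2*k + 5)*factorial(k + 2) matches t_k.
Telescoping: Σ = s_(8) − s_(2) = 2786918400 − (288) = 2786918112.

Σ = 2786918112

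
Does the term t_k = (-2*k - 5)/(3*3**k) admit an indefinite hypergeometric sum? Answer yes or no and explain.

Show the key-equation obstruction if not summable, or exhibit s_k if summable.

t_(k+1)/t_k = (2*k + 7)/(3*(2*k + 5)).
A = 1/3, B = 1, C = k + 5/2.
Key eq: (1/3)·f(k+1) = (1)·f(k) + (k + 5/2).
d = 1 from the (0,0,1) case.
Solving with deg f ≤ 1: f(k) = -3*(k + 3)/2.
Certificate R = B(k−1)f/C = -3*(k + 3)/(2*k + 5) gives s_k = (k + 3)/3**k.
Check: Δs_k = (-2*k - 5)/(3*3**k). ✓

Yes. s_k = (k + 3)/3**k.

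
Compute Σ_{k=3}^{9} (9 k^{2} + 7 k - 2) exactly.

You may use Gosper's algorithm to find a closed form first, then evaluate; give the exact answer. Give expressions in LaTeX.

r(k) = (9*k**2 + 25*k + 14)/(9*k**2 + 7*k - 2) after simplifying.
Gosper form: A/B · C(k+1)/C(k) with A=1, B=1, C=k**2 + 7*k/9 - 2/9.
f must satisfy (1)·f(k+1) − (1)·f(k) = k**2 + 7*k/9 - 2/9.
Degrees (0,0,2) ⇒ d ≤ 3.
Coefficient equations give f(k) = k*(k + 1)*(3*k - 4)/9.
Then R = B(k−1)f/C = k*(3*k - 4)/(9*k - 2), so s_k = R(k)·t_k = k*(3*k**2 - k - 4).
Verify: 9*k**2 + 7*k - 2 matches t_k.
Evaluate s at k=10 and k=3: 2860 and 60; difference 2800.

Σ = 2800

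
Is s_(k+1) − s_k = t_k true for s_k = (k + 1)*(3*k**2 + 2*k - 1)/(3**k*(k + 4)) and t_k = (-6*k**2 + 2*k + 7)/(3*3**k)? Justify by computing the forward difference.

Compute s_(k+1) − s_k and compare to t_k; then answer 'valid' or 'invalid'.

Invalid: residual (6*k**3 + 31*k**2 - 9*k - 31)/(3**k*(k**2 + 9*k + 20)) ≠ 0.

s_(k+1) = (k + 2)*(2*k + 3*(k + 1)**2 + 1)/(3*3**k*(k + 5))
s_(k+1) − s_k = (-6*k**4 - 34*k**3 - 2*k**2 + 76*k + 47)/(3*3**k*(k**2 + 9*k + 20))
(s_(k+1) − s_k) − t_k = (6*k**3 + 31*k**2 - 9*k - 31)/(3**k*(k**2 + 9*k + 20))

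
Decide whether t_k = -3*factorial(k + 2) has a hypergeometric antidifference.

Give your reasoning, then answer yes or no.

No. Not Gosper-summable.

Ratio r(k) = k + 3.
Factor: A=k + 3; B=1; C=1.
f must satisfy (k + 3)·f(k+1) − (1)·f(k) = 1.
Bound: deg f ≤ -1.
Bound -1 < 0, so the key equation has no polynomial solution.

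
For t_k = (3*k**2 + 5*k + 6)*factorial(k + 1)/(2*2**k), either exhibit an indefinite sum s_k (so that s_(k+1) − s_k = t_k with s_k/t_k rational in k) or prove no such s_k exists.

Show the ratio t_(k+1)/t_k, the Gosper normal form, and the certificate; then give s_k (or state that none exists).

Ratio r(k) = (k + 2)*(5*k + 3*(k + 1)**2 + 11)/(2*(3*k**2 + 5*k + 6)).
Normal form (A,B,C) = (k/2 + 1, 1, k**2 + 5*k/3 + 2).
Solve (k/2 + 1)·f(k+1) − (1)·f(k) = k**2 + 5*k/3 + 2.
From deg A=1, deg B=0, deg C=2: d=1.
A polynomial solution: f(k) = 2*(3*k + 2)/3.
R(k) = B(k−1)·f(k)/C(k) = 2*(3*k + 2)/(3*k**2 + 5*k + 6); s_k = R·t_k = (3*k + 2)*factorial(k + 1)/2**k.
Check: Δs_k = (3*k**2 + 5*k + 6)*factorial(k + 1)/(2*2**k). ✓

s_k = (3*k + 2)*factorial(k + 1)/2**k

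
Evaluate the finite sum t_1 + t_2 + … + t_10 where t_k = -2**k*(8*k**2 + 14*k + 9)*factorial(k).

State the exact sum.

Step 1: r(k) = 2*(8*k**3 + 38*k**2 + 61*k + 31)/(8*k**2 + 14*k + 9).
Gosper form: A/B · C(k+1)/C(k) with A=2*k + 2, B=1, C=k**2 + 7*k/4 + 9/8.
Key eq: (2*k + 2)·f(k+1) = (1)·f(k) + (k**2 + 7*k/4 + 9/8).
deg f ≤ 1 (via 1,0,2).
Coefficient equations give f(k) = (4*k + 1)/8.
Certificate R = B(k−1)f/C = (4*k + 1)/(8*k**2 + 14*k + 9) gives s_k = -2**k*(4*k + 1)*factorial(k).
s_(k+1) − s_k = -2**k*(8*k**2 + 14*k + 9)*factorial(k) = t_k.
Σ_(k=1)^(10) t_k = s_(11) − s_(1) = -3678732288000 − (-10) = -3678732287990.

Σ = -3678732287990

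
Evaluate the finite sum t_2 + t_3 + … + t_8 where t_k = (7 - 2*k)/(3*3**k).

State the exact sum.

Step 1: r(k) = (2*k - 5)/(3*(2*k - 7)).
Normal form (A,B,C) = (1/3, 1, k - 7/2).
Key eq: (1/3)·f(k+1) = (1)·f(k) + (k - 7/2).
From deg A=0, deg B=0, deg C=1: d=1.
Coefficient equations give f(k) = -3*(k - 3)/2.
Certificate R = B(k−1)f/C = -3*(k - 3)/(2*k - 7) gives s_k = (k - 3)/3**k.
Check: Δs_k = (7 - 2*k)/(3*3**k). ✓
Σ_(k=2)^(8) t_k = s_(9) − s_(2) = 2/6561 − (-1/9) = 731/6561.

Σ = 731/6561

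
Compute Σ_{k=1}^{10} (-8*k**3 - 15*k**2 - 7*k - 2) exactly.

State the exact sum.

Step 1: r(k) = (8*k**3 + 39*k**2 + 61*k + 32)/(8*k**3 + 15*k**2 + 7*k + 2).
Factor: A=1; B=1; C=k**3 + 15*k**2/8 + 7*k/8 + 1/4.
Set up (1)·f(k+1) − (1)·f(k) − (k**3 + 15*k**2/8 + 7*k/8 + 1/4) = 0.
Bound: deg f ≤ 4.
Coefficient equations give f(k) = k*(2*k**3 + k**2 - 2*k + 1)/8.
Get s_k = R·t_k = k*(-2*k**3 - k**2 + 2*k - 1) with R(k) = B(k−1)f(k)/C(k) = k*(2*k**3 + k**2 - 2*k + 1)/(8*k**3 + 15*k**2 + 7*k + 2).
Δs = -8*k**3 - 15*k**2 - 7*k - 2, as required.
Telescoping: Σ = s_(11) − s_(1) = -30382 − (-2) = -30380.

Σ = -30380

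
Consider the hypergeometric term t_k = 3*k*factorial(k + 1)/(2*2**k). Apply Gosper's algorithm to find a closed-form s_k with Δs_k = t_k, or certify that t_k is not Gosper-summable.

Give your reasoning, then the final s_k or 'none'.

s_k = 3*factorial(k + 1)/2**k

t_(k+1)/t_k = (k + 1)*(k + 2)/(2*k).
Take A(k)=k/2 + 1, B(k)=1, C(k)=k.
Set up (k/2 + 1)·f(k+1) − (1)·f(k) − (k) = 0.
deg f ≤ 0 (via 1,0,1).
Solve for f: f(k) = 2 (degree 0 ≤ 0).
R(k) = B(k−1)·f(k)/C(k) = 2/k; s_k = R·t_k = 3*factorial(k + 1)/2**k.
Check: Δs_k = 3*k*factorial(k + 1)/(2*2**k). ✓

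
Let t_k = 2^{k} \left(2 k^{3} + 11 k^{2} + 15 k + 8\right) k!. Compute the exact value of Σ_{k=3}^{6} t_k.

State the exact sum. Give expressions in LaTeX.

Σ = 45157536

Compute t_(k+1)/t_k: get 2*(2*k**4 + 19*k**3 + 60*k**2 + 79*k + 36)/(2*k**3 + 11*k**2 + 15*k + 8).
A = 2*k + 2, B = 1, C = k**3 + 11*k**2/2 + 15*k/2 + 4.
Need (2*k + 2)·f(k+1) − (1)·f(k) = k**3 + 11*k**2/2 + 15*k/2 + 4.
From deg A=1, deg B=0, deg C=3: d=2.
Match coefficients ⇒ f(k) = k*(k + 3)/2.
Then R = B(k−1)f/C = k*(k + 3)/(2*k**3 + 11*k**2 + 15*k + 8), so s_k = R(k)·t_k = 2**k*k*(k + 3)*factorial(k).
Δs = 2**k*(2*k**3 + 11*k**2 + 15*k + 8)*factorial(k), as required.
Sum = s_(7) − s_(3); s_(7) = 45158400, s_(3) = 864 ⇒ 45157536.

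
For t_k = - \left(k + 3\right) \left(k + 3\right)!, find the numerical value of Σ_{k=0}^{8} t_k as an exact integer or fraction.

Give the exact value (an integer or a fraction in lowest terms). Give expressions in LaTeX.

Σ = -479001594

Ratio r(k) = (k + 4)**2/(k + 3).
Take A(k)=k + 4, B(k)=1, C(k)=k + 3.
f must satisfy (k + 4)·f(k+1) − (1)·f(k) = k + 3.
d = 0 from the (1,0,1) case.
Solve for f: f(k) = 1 (degree 0 ≤ 0).
Certificate R = B(k−1)f/C = 1/(k + 3) gives s_k = -factorial(k + 3).
s_(k+1) − s_k = -(k + 3)*factorial(k + 3) = t_k.
Evaluate s at k=9 and k=0: -479001600 and -6; difference -479001594.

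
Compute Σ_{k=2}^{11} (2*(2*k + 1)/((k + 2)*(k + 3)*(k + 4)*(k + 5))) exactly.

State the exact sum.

t_(k+1)/t_k = (k + 2)*(2*k + 3)/((k + 6)*(2*k + 1)).
Gosper form: A/B · C(k+1)/C(k) with A=k + 2, B=k + 6, C=k + 1/2.
Solve (k + 2)·f(k+1) − (k + 5)·f(k) = k + 1/2.
From deg A=1, deg B=1, deg C=1: d=3.
Coefficient equations give f(k) = k*(k**2 + 9*k + 2)/48.
Get s_k = R·t_k = k*(k**2 + 9*k + 2)/(12*(k + 2)*(k + 3)*(k + 4)) with R(k) = B(k−1)f(k)/C(k) = k*(k + 5)*(k**2 + 9*k + 2)/(24*(2*k + 1)).
Verify: 2*(2*k + 1)/(k**4 + 14*k**3 + 71*k**2 + 154*k + 120) matches t_k.
Evaluate s at k=12 and k=2: 127/1680 and 1/30; difference 71/1680.

Σ = 71/1680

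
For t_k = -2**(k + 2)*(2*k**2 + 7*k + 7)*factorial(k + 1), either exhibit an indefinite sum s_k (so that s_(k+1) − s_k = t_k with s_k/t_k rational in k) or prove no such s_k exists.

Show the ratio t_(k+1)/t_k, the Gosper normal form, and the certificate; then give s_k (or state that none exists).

Compute t_(k+1)/t_k: get 2*(2*k**3 + 15*k**2 + 38*k + 32)/(2*k**2 + 7*k + 7).
A = 2*k + 4, B = 1, C = k**2 + 7*k/2 + 7/2.
Need (2*k + 4)·f(k+1) − (1)·f(k) = k**2 + 7*k/2 + 7/2.
From deg A=1, deg B=0, deg C=2: d=1.
Solve for f: f(k) = (k + 1)/2 (degree 1 ≤ 1).
Then R = B(k−1)f/C = (k + 1)/(2*k**2 + 7*k + 7), so s_k = R(k)·t_k = -2**(k + 2)*(k + 1)*factorial(k + 1).
Check: Δs_k = -2**(k + 2)*(2*k**2 + 7*k + 7)*factorial(k + 1). ✓

s_k = -2**(k + 2)*(k + 1)*factorial(k + 1)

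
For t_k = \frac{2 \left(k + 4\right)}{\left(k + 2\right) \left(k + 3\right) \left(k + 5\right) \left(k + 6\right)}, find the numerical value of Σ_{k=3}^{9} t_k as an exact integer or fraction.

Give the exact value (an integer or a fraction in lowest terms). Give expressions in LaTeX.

Σ = 7/360

The ratio is (k + 2)*(k + 5)**2/((k + 4)**2*(k + 7)).
A = k + 2, B = k + 7, C = k**2 + 8*k + 16.
Key eq: (k + 2)·f(k+1) = (k + 6)·f(k) + (k**2 + 8*k + 16).
From deg A=1, deg B=1, deg C=2: d=4.
Coefficient equations give f(k) = k*(k + 3)*(k + 4)*(k + 7)/20.
Certificate R = B(k−1)f/C = k*(k + 3)*(k + 6)*(k + 7)/(20*(k + 4)) gives s_k = k*(k + 7)/(10*(k**2 + 7*k + 10)).
s_(k+1) − s_k = 2*(k + 4)/(k**4 + 16*k**3 + 91*k**2 + 216*k + 180) = t_k.
Telescoping: Σ = s_(10) − s_(3) = 17/180 − (3/40) = 7/360.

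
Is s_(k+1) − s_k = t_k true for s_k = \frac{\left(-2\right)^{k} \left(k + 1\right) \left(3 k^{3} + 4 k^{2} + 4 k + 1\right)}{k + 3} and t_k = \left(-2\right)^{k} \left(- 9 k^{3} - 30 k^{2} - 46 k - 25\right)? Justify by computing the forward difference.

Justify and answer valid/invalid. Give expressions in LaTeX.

s_(k+1) = (-2)**(k + 1)*(3*k**4 + 19*k**3 + 47*k**2 + 54*k + 24)/(k + 4)
s_(k+1) − s_k = (-2)**k*(-9*k**5 - 75*k**4 - 244*k**3 - 427*k**2 - 393*k - 148)/(k**2 + 7*k + 12)
(s_(k+1) − s_k) − t_k = 2*(-2)**k*(9*k**4 + 60*k**3 + 140*k**2 + 167*k + 76)/(k**2 + 7*k + 12)

Invalid: residual \frac{2 \left(-2\right)^{k} \left(9 k^{4} + 60 k^{3} + 140 k^{2} + 167 k + 76\right)}{k^{2} + 7 k + 12} ≠ 0.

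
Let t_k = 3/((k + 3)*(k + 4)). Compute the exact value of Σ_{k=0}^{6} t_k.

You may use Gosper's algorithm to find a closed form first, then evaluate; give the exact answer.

Σ = 7/10

t_(k+1)/t_k = (k + 3)/(k + 5).
Gosper form: A/B · C(k+1)/C(k) with A=k + 3, B=k + 5, C=1.
f must satisfy (k + 3)·f(k+1) − (k + 4)·f(k) = 1.
deg f ≤ 1 (via 1,1,0).
Match coefficients ⇒ f(k) = k/3.
Get s_k = R·t_k = k/(k + 3) with R(k) = B(k−1)f(k)/C(k) = k*(k + 4)/3.
Verify: 3/(k**2 + 7*k + 12) matches t_k.
Σ_(k=0)^(6) t_k = s_(7) − s_(0) = 7/10 − (0) = 7/10.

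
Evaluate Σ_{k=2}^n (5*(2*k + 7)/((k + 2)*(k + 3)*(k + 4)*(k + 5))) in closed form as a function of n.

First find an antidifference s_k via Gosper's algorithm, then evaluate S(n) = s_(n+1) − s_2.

S(n) = 5*(n**2 + 8*n - 9)/(24*(n**2 + 8*n + 15))

Step 1: r(k) = (k + 2)*(2*k + 9)/((k + 6)*(2*k + 7)).
Factor: A=k + 2; B=k + 6; C=k + 7/2.
Need (k + 2)·f(k+1) − (k + 5)·f(k) = k + 7/2.
From deg A=1, deg B=1, deg C=1: d=3.
Solve for f: f(k) = k*(k + 3)*(k + 6)/16 (degree 3 ≤ 3).
R(k) = B(k−1)·f(k)/C(k) = k*(k + 3)*(k + 5)*(k + 6)/(8*(2*k + 7)); s_k = R·t_k = 5*k*(k + 6)/(8*(k**2 + 6*k + 8)).
s_(k+1) − s_k = 5*(2*k + 7)/(k**4 + 14*k**3 + 71*k**2 + 154*k + 120) = t_k.
s_(n+1) = 5*(n**2 + 8*n + 7)/(8*(n**2 + 8*n + 15)) and s_(2) = 5/12, so S(n) = 5*(n**2 + 8*n - 9)/(24*(n**2 + 8*n + 15)).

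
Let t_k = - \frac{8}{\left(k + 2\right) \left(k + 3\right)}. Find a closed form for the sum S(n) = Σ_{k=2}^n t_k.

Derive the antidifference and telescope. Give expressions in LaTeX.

S(n) = \frac{2 \left(1 - n\right)}{n + 3}

Ratio r(k) = (k + 2)/(k + 4).
So A=k + 2 and B=k + 4, with C=1.
f must satisfy (k + 2)·f(k+1) − (k + 3)·f(k) = 1.
From deg A=1, deg B=1, deg C=0: d=1.
A polynomial solution: f(k) = k/2.
So s_k = (B(k−1)f/C)·t_k = (k*(k + 3)/2)·t_k = -4*k/(k + 2).
s_(k+1) − s_k = -8/(k**2 + 5*k + 6) = t_k.
Σ_(k=2)^n t_k = s_(n+1) − s_(2) = (4*(-n - 1)/(n + 3)) − (-2), i.e. 2*(1 - n)/(n + 3).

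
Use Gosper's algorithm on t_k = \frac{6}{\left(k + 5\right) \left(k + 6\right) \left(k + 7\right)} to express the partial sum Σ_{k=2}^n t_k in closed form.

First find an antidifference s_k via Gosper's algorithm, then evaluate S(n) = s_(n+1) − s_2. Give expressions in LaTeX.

S(n) = \frac{3 \left(n^{2} + 13 n - 14\right)}{56 \left(n^{2} + 13 n + 42\right)}

Step 1: r(k) = (k + 5)/(k + 8).
Take A(k)=k + 5, B(k)=k + 8, C(k)=1.
Key eq: (k + 5)·f(k+1) = (k + 7)·f(k) + (1).
deg f ≤ 2 (via 1,1,0).
A polynomial solution: f(k) = k*(k + 11)/60.
R(k) = B(k−1)·f(k)/C(k) = k*(k + 7)*(k + 11)/60; s_k = R·t_k = k*(k + 11)/(10*(k + 5)*(k + 6)).
Verify: 6/(k**3 + 18*k**2 + 107*k + 210) matches t_k.
Telescope: S(n) = s_(n+1) − s_(2) = (n**2 + 13*n + 12)/(10*(n**2 + 13*n + 42)) − (13/280) = 3*(n**2 + 13*n - 14)/(56*(n**2 + 13*n + 42)).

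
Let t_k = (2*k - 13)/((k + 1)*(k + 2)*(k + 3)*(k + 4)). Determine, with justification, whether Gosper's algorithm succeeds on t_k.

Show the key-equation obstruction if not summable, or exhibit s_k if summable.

t_(k+1)/t_k = (k + 1)*(2*k - 11)/((k + 5)*(2*k - 13)).
So A=k + 1 and B=k + 5, with C=k - 13/2.
Need (k + 1)·f(k+1) − (k + 4)·f(k) = k - 13/2.
From deg A=1, deg B=1, deg C=1: d=3.
A polynomial solution: f(k) = -k*(2*k**2 + 12*k + 25)/6.
Then R = B(k−1)f/C = -k*(k + 4)*(2*k**2 + 12*k + 25)/(3*(2*k - 13)), so s_k = R(k)·t_k = k*(-2*k**2 - 12*k - 25)/(3*(k + 1)*(k + 2)*(k + 3)).
Verify: (2*k - 13)/(k**4 + 10*k**3 + 35*k**2 + 50*k + 24) matches t_k.

Yes. s_k = k*(-2*k**2 - 12*k - 25)/(3*(k + 1)*(k + 2)*(k + 3)).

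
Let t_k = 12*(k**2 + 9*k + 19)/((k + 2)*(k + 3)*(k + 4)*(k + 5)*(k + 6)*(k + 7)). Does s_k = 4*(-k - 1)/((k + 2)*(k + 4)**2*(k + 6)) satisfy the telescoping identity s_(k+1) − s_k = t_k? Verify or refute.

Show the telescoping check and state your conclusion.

Invalid: residual 12*(-4*k**3 - 54*k**2 - 236*k - 333)/(k**8 + 36*k**7 + 558*k**6 + 4860*k**5 + 25989*k**4 + 87264*k**3 + 179372*k**2 + 205920*k + 100800) ≠ 0.

s_(k+1) = 4*(-k - 2)/((k + 3)*(k + 5)**2*(k + 7))
s_(k+1) − s_k = 4*((k + 1)*(k + 3)*(k + 5)**2*(k + 7) - (k + 2)**2*(k + 4)**2*(k + 6))/((k + 2)*(k + 3)*(k + 4)**2*(k + 5)**2*(k + 6)*(k + 7))
(s_(k+1) − s_k) − t_k = 12*(-4*k**3 - 54*k**2 - 236*k - 333)/(k**8 + 36*k**7 + 558*k**6 + 4860*k**5 + 25989*k**4 + 87264*k**3 + 179372*k**2 + 205920*k + 100800)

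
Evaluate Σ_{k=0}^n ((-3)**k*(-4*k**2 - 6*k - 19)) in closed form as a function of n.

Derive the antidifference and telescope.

The ratio is 3*(-4*k**2 - 14*k - 29)/(4*k**2 + 6*k + 19).
Normal form (A,B,C) = (-3, 1, k**2 + 3*k/2 + 19/4).
f must satisfy (-3)·f(k+1) − (1)·f(k) = k**2 + 3*k/2 + 19/4.
d = 2 from the (0,0,2) case.
Solve for f: f(k) = -(k**2 + 4)/4 (degree 2 ≤ 2).
Then R = B(k−1)f/C = -(k**2 + 4)/(4*k**2 + 6*k + 19), so s_k = R(k)·t_k = (-3)**k*(k**2 + 4).
Δs = (-3)**k*(-4*k**2 - 6*k - 19), as required.
Σ_(k=0)^n t_k = s_(n+1) − s_(0) = ((-3)**(n + 1)*(n**2 + 2*n + 5)) − (4), i.e. -3*(-3)**n*n**2 - 6*(-3)**n*n - 15*(-3)**n - 4.

S(n) = -3*(-3)**n*n**2 - 6*(-3)**n*n - 15*(-3)**n - 4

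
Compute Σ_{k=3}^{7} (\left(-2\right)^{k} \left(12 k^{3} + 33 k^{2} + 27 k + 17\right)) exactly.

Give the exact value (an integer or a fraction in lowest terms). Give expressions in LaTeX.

Σ = -569096

Ratio r(k) = 2*(-12*k**3 - 69*k**2 - 129*k - 89)/(12*k**3 + 33*k**2 + 27*k + 17).
Factor: A=-2; B=1; C=k**3 + 11*k**2/4 + 9*k/4 + 17/12.
Set up (-2)·f(k+1) − (1)·f(k) − (k**3 + 11*k**2/4 + 9*k/4 + 17/12) = 0.
Bound: deg f ≤ 3.
A polynomial solution: f(k) = -(4*k**3 + 3*k**2 - 3*k + 3)/12.
Get s_k = R·t_k = (-2)**k*(-4*k**3 - 3*k**2 + 3*k - 3) with R(k) = B(k−1)f(k)/C(k) = -(4*k**3 + 3*k**2 - 3*k + 3)/(12*k**3 + 33*k**2 + 27*k + 17).
Check: Δs_k = (-2)**k*(12*k**3 + 33*k**2 + 27*k + 17). ✓
Sum = s_(8) − s_(3); s_(8) = -568064, s_(3) = 1032 ⇒ -569096.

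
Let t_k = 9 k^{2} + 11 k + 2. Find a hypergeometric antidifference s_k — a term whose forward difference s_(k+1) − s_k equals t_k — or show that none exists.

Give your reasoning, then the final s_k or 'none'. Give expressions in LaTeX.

s_k = k \left(3 k^{2} + k - 2\right)

Step 1: r(k) = (9*k**2 + 29*k + 22)/(9*k**2 + 11*k + 2).
Gosper form: A/B · C(k+1)/C(k) with A=1, B=1, C=k**2 + 11*k/9 + 2/9.
Need (1)·f(k+1) − (1)·f(k) = k**2 + 11*k/9 + 2/9.
From deg A=0, deg B=0, deg C=2: d=3.
Match coefficients ⇒ f(k) = k*(k + 1)*(3*k - 2)/9.
So s_k = (B(k−1)f/C)·t_k = (k*(3*k - 2)/(9*k + 2))·t_k = k*(3*k**2 + k - 2).
Δs = 9*k**2 + 11*k + 2, as required.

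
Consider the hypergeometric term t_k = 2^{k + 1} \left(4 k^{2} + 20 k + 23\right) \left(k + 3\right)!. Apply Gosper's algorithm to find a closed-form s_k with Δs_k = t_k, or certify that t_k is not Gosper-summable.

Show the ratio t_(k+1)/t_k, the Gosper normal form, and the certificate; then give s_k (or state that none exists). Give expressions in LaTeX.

s_k = 2^{k + 1} \left(2 k + 1\right) \left(k + 3\right)!

t_(k+1)/t_k = 2*(4*k**3 + 44*k**2 + 159*k + 188)/(4*k**2 + 20*k + 23).
Take A(k)=2*k + 8, B(k)=1, C(k)=k**2 + 5*k + 23/4.
Set up (2*k + 8)·f(k+1) − (1)·f(k) − (k**2 + 5*k + 23/4) = 0.
Degrees (1,0,2) ⇒ d ≤ 1.
Coefficient equations give f(k) = (2*k + 1)/4.
Certificate R = B(k−1)f/C = (2*k + 1)/(4*k**2 + 20*k + 23) gives s_k = 2**(k + 1)*(2*k + 1)*factorial(k + 3).
Check: Δs_k = 2**(k + 1)*(4*k**2 + 20*k + 23)*factorial(k + 3). ✓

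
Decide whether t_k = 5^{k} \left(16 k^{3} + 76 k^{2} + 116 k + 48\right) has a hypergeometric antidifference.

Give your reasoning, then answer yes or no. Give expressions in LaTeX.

r(k) = 5*(4*k**3 + 31*k**2 + 79*k + 64)/(4*k**3 + 19*k**2 + 29*k + 12) after simplifying.
Gosper form: A/B · C(k+1)/C(k) with A=5, B=1, C=k**3 + 19*k**2/4 + 29*k/4 + 3.
Set up (5)·f(k+1) − (1)·f(k) − (k**3 + 19*k**2/4 + 29*k/4 + 3) = 0.
From deg A=0, deg B=0, deg C=3: d=3.
Coefficient equations give f(k) = (4*k**3 + 4*k**2 + 4*k - 3)/16.
R(k) = B(k−1)·f(k)/C(k) = (4*k**3 + 4*k**2 + 4*k - 3)/(4*(4*k**3 + 19*k**2 + 29*k + 12)); s_k = R·t_k = 5**k*(4*k**3 + 4*k**2 + 4*k - 3).
Δs = 5**k*(16*k**3 + 76*k**2 + 116*k + 48), as required.

Yes. s_k = 5^{k} \left(4 k^{3} + 4 k^{2} + 4 k - 3\right).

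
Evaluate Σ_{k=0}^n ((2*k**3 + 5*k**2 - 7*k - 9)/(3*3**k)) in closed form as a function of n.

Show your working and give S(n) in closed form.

S(n) = 3**(-n - 1)*(-3**(n + 1) - n**3 - 7*n**2 - 13*n - 6)

Step 1: r(k) = (2*k**3 + 11*k**2 + 9*k - 9)/(3*(2*k**3 + 5*k**2 - 7*k - 9)).
Gosper form: A/B · C(k+1)/C(k) with A=1/3, B=1, C=k**3 + 5*k**2/2 - 7*k/2 - 9/2.
Solve (1/3)·f(k+1) − (1)·f(k) = k**3 + 5*k**2/2 - 7*k/2 - 9/2.
Degrees (0,0,3) ⇒ d ≤ 3.
Solving with deg f ≤ 3: f(k) = -3*(k + 1)*(k**2 + 3*k - 1)/2.
Certificate R = B(k−1)f/C = -3*(k + 1)*(k**2 + 3*k - 1)/(2*k**3 + 5*k**2 - 7*k - 9) gives s_k = (-k**3 - 4*k**2 - 2*k + 1)/3**k.
Δs = (2*k**3 + 5*k**2 - 7*k - 9)/(3*3**k), as required.
Evaluate: s_(n+1) = 3**(-n - 1)*(-n**3 - 7*n**2 - 13*n - 6); subtract s_(0) = 1 ⇒ S(n) = 3**(-n - 1)*(-3**(n + 1) - n**3 - 7*n**2 - 13*n - 6).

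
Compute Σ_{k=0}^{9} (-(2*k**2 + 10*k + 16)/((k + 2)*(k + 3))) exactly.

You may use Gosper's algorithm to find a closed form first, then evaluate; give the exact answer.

Step 1: r(k) = (k + 2)*(5*k + (k + 1)**2 + 13)/((k + 4)*(k**2 + 5*k + 8)).
Normal form (A,B,C) = (k + 2, k + 4, k**2 + 5*k + 8).
Need (k + 2)·f(k+1) − (k + 3)·f(k) = k**2 + 5*k + 8.
Bound: deg f ≤ 2.
Solve for f: f(k) = k*(k + 3) (degree 2 ≤ 2).
R(k) = B(k−1)·f(k)/C(k) = k*(k + 3)**2/(k**2 + 5*k + 8); s_k = R·t_k = -2*k*(k + 3)/(k + 2).
s_(k+1) − s_k = 2*(-k**2 - 5*k - 8)/(k**2 + 5*k + 6) = t_k.
Telescoping: Σ = s_(10) − s_(0) = -65/3 − (0) = -65/3.

Σ = -65/3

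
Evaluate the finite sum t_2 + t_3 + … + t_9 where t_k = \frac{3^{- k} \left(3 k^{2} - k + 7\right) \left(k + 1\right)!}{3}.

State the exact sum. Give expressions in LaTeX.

Σ = 14288770/729

Compute t_(k+1)/t_k: get (k + 2)*(-k + 3*(k + 1)**2 + 6)/(3*(3*k**2 - k + 7)).
Take A(k)=k/3 + 2/3, B(k)=1, C(k)=k**2 - k/3 + 7/3.
Set up (k/3 + 2/3)·f(k+1) − (1)·f(k) − (k**2 - k/3 + 7/3) = 0.
Degrees (1,0,2) ⇒ d ≤ 1.
Solve for f: f(k) = 3*k - 1 (degree 1 ≤ 1).
Certificate R = B(k−1)f/C = 3*(3*k - 1)/(3*k**2 - k + 7) gives s_k = (3*k - 1)*factorial(k + 1)/3**k.
Check: Δs_k = (3*k**2 - k + 7)*factorial(k + 1)/(3*3**k). ✓
Sum = s_(10) − s_(2); s_(10) = 14291200/729, s_(2) = 10/3 ⇒ 14288770/729.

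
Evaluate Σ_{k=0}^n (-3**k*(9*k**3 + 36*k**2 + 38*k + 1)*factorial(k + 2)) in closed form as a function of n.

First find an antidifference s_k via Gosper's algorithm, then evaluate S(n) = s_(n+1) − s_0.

S(n) = -9*3**n*n**2*factorial(n + 3) - 12*3**n*n*factorial(n + 3) - 2

r(k) = 3*(9*k**4 + 90*k**3 + 326*k**2 + 495*k + 252)/(9*k**3 + 36*k**2 + 38*k + 1) after simplifying.
Take A(k)=3*k + 9, B(k)=1, C(k)=k**3 + 4*k**2 + 38*k/9 + 1/9.
Need (3*k + 9)·f(k+1) − (1)·f(k) = k**3 + 4*k**2 + 38*k/9 + 1/9.
Degrees (1,0,3) ⇒ d ≤ 2.
Solving with deg f ≤ 2: f(k) = (k - 1)*(3*k + 1)/9.
Then R = B(k−1)f/C = (k - 1)*(3*k + 1)/(9*k**3 + 36*k**2 + 38*k + 1), so s_k = R(k)·t_k = -3**k*(k - 1)*(3*k + 1)*factorial(k + 2).
Verify: -3**k*(9*k**3 + 36*k**2 + 38*k + 1)*factorial(k + 2) matches t_k.
Σ_(k=0)^n t_k = s_(n+1) − s_(0) = (-3**(n + 1)*n*(3*n + 4)*factorial(n + 3)) − (2), i.e. -9*3**n*n**2*factorial(n + 3) - 12*3**n*n*factorial(n + 3) - 2.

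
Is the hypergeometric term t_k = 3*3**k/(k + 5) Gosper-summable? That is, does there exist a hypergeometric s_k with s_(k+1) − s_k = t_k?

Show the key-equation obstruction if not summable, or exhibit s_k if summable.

Ratio r(k) = 3*(k + 5)/(k + 6).
Factor: A=3*k + 15; B=k + 6; C=1.
f must satisfy (3*k + 15)·f(k+1) − (k + 5)·f(k) = 1.
From deg A=1, deg B=1, deg C=0: d=-1.
Bound -1 < 0, so the key equation has no polynomial solution.

No; the degree bound rules out any f.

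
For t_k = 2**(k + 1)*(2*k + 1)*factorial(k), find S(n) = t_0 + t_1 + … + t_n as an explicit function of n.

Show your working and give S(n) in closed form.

S(n) = 4*2**n*factorial(n + 1) - 2

r(k) = 2*(k + 1)*(2*k + 3)/(2*k + 1) after simplifying.
A = 2*k + 2, B = 1, C = k + 1/2.
Key eq: (2*k + 2)·f(k+1) = (1)·f(k) + (k + 1/2).
Bound: deg f ≤ 0.
Solve for f: f(k) = 1/2 (degree 0 ≤ 0).
R(k) = B(k−1)·f(k)/C(k) = 1/(2*k + 1); s_k = R·t_k = 2**(k + 1)*factorial(k).
Verify: 2**(k + 1)*(2*k + 1)*factorial(k) matches t_k.
Σ_(k=0)^n t_k = s_(n+1) − s_(0) = (2**(n + 2)*factorial(n + 1)) − (2), i.e. 4*2**n*factorial(n + 1) - 2.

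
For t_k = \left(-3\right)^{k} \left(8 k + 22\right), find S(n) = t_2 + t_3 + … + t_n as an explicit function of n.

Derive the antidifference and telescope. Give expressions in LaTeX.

The ratio is 3*(-4*k - 15)/(4*k + 11).
Take A(k)=-3, B(k)=1, C(k)=k + 11/4.
Set up (-3)·f(k+1) − (1)·f(k) − (k + 11/4) = 0.
d = 1 from the (0,0,1) case.
Match coefficients ⇒ f(k) = -(k + 2)/4.
Certificate R = B(k−1)f/C = -(k + 2)/(4*k + 11) gives s_k = -2*(-3)**k*(k + 2).
Δs = (-3)**k*(8*k + 22), as required.
Telescope: S(n) = s_(n+1) − s_(2) = 6*(-3)**n*(n + 3) − (-72) = 6*(-3)**n*n + 18*(-3)**n + 72.

S(n) = 6 \left(-3\right)^{n} n + 18 \left(-3\right)^{n} + 72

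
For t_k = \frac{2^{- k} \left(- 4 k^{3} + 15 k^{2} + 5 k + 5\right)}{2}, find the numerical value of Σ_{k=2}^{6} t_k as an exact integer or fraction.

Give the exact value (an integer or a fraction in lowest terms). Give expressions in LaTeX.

The ratio is (4*k**3 - 3*k**2 - 23*k - 21)/(2*(4*k**3 - 15*k**2 - 5*k - 5)).
So A=1/2 and B=1, with C=k**3 - 15*k**2/4 - 5*k/4 - 5/4.
f must satisfy (1/2)·f(k+1) − (1)·f(k) = k**3 - 15*k**2/4 - 5*k/4 - 5/4.
Bound: deg f ≤ 3.
Coefficient equations give f(k) = -(4*k**3 - 3*k**2 + k - 3)/2.
So s_k = (B(k−1)f/C)·t_k = (-2*(4*k**3 - 3*k**2 + k - 3)/(4*k**3 - 15*k**2 - 5*k - 5))·t_k = (4*k**3 - 3*k**2 + k - 3)/2**k.
Δs = (-4*k**3 + 15*k**2 + 5*k + 5)/(2*2**k), as required.
Telescoping: Σ = s_(7) − s_(2) = 1229/128 − (19/4) = 621/128.

Σ = 621/128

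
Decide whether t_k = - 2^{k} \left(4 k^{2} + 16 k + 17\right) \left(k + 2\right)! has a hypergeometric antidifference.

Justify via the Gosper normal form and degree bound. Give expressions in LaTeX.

Yes. s_k = - 2^{k} \left(2 k + 1\right) \left(k + 2\right)!.

t_(k+1)/t_k = 2*(4*k**3 + 36*k**2 + 109*k + 111)/(4*k**2 + 16*k + 17).
Factor: A=2*k + 6; B=1; C=k**2 + 4*k + 17/4.
f must satisfy (2*k + 6)·f(k+1) − (1)·f(k) = k**2 + 4*k + 17/4.
deg f ≤ 1 (via 1,0,2).
A polynomial solution: f(k) = (2*k + 1)/4.
Certificate R = B(k−1)f/C = (2*k + 1)/(4*k**2 + 16*k + 17) gives s_k = -2**k*(2*k + 1)*factorial(k + 2).
Verify: -2**k*(4*k**2 + 16*k + 17)*factorial(k + 2) matches t_k.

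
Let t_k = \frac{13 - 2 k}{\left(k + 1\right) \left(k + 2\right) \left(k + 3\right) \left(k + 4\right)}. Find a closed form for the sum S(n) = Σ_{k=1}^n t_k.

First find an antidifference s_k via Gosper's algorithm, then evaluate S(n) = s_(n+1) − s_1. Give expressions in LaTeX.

S(n) = \frac{n \left(n^{2} + 9 n + 34\right)}{8 \left(n^{3} + 9 n^{2} + 26 n + 24\right)}

r(k) = (k + 1)*(2*k - 11)/((k + 5)*(2*k - 13)) after simplifying.
A = k + 1, B = k + 5, C = k - 13/2.
Set up (k + 1)·f(k+1) − (k + 4)·f(k) − (k - 13/2) = 0.
deg f ≤ 3 (via 1,1,1).
A polynomial solution: f(k) = -k*(2*k**2 + 12*k + 25)/6.
So s_k = (B(k−1)f/C)·t_k = (-k*(k + 4)*(2*k**2 + 12*k + 25)/(3*(2*k - 13)))·t_k = k*(2*k**2 + 12*k + 25)/(3*(k + 1)*(k + 2)*(k + 3)).
s_(k+1) − s_k = (13 - 2*k)/(k**4 + 10*k**3 + 35*k**2 + 50*k + 24) = t_k.
Evaluate: s_(n+1) = (2*n**3 + 18*n**2 + 55*n + 39)/(3*(n**3 + 9*n**2 + 26*n + 24)); subtract s_(1) = 13/24 ⇒ S(n) = n*(n**2 + 9*n + 34)/(8*(n**3 + 9*n**2 + 26*n + 24)).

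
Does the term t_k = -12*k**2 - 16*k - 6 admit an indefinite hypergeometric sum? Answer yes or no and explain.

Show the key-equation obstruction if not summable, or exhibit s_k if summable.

The ratio is (6*k**2 + 20*k + 17)/(6*k**2 + 8*k + 3).
A = 1, B = 1, C = k**2 + 4*k/3 + 1/2.
Set up (1)·f(k+1) − (1)·f(k) − (k**2 + 4*k/3 + 1/2) = 0.
d = 3 from the (0,0,2) case.
Solve for f: f(k) = k**2*(2*k + 1)/6 (degree 3 ≤ 3).
Certificate R = B(k−1)f/C = k**2*(2*k + 1)/(6*k**2 + 8*k + 3) gives s_k = k**2*(-4*k - 2).
Check: Δs_k = -12*k**2 - 16*k - 6. ✓

Yes. s_k = k**2*(-4*k - 2).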